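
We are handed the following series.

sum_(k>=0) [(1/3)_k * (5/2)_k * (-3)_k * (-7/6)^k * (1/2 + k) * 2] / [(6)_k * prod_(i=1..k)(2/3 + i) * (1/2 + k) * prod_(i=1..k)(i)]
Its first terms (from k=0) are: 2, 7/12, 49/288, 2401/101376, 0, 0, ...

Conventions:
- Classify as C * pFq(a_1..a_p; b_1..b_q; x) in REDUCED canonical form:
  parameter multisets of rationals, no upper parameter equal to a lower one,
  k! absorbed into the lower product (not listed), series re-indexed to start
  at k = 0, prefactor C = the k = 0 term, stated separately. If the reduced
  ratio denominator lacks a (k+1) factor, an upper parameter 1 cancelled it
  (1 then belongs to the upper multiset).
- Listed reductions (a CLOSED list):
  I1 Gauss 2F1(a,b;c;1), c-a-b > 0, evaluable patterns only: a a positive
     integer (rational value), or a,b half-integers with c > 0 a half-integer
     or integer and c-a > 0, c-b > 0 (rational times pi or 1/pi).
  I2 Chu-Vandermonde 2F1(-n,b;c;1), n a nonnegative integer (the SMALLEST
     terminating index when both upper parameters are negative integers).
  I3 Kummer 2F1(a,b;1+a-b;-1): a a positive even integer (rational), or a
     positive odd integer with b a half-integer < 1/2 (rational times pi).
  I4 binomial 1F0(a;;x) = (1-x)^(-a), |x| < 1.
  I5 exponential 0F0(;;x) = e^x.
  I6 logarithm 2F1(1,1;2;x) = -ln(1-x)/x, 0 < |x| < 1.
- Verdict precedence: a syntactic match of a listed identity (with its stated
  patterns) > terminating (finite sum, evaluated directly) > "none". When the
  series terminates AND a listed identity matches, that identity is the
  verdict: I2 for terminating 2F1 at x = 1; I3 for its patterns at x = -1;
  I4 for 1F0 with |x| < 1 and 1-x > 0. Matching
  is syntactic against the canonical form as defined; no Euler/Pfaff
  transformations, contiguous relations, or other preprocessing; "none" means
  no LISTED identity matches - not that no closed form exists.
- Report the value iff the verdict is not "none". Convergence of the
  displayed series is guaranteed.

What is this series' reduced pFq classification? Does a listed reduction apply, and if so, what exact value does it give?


Reduced: x = -7/6, 3F2, upper = {-3, 1/3, 5/2}, lower = {5/3, 6}, C = 2. Verdict: terminating - the sum ends at index 3 because -3 is a negative integer; exact evaluation follows. Hence: 281537/101376.

First insight: from the first term 2: k + 1/2 divides numerator and denominator alike; prefactor 2 after cancelling.
Consecutive-term ratio: r(k) = (-7/6) * (k-3) (k+1/3) (k+5/2) / [(k+5/3) (k+6) (k+1)] - poly over poly, x = (-7/6) from leading terms; C = 2 at k = 0.


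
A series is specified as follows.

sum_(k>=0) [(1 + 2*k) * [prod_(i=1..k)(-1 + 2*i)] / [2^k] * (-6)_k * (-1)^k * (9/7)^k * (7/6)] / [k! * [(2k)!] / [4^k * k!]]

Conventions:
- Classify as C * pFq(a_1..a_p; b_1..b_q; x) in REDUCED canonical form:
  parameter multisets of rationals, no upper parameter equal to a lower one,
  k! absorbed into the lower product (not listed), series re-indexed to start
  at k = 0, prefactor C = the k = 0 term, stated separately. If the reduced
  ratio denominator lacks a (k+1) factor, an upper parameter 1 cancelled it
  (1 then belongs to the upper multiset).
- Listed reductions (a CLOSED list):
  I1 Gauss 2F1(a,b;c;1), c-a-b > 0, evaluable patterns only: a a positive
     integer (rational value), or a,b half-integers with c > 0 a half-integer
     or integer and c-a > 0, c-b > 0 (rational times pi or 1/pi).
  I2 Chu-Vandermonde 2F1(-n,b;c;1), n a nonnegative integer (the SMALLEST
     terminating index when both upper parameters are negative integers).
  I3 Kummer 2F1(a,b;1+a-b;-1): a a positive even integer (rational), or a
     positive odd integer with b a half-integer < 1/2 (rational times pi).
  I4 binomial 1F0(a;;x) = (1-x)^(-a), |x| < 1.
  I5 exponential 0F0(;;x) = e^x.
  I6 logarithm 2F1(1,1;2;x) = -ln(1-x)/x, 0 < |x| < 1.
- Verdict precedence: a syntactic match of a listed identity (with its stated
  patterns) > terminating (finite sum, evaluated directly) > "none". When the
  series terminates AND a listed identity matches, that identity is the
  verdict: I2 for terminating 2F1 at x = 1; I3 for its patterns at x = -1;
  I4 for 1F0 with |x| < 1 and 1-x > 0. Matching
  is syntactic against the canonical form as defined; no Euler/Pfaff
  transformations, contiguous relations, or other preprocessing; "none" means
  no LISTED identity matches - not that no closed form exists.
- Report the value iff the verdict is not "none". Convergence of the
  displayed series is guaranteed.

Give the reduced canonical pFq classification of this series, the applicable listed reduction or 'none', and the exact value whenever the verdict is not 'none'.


With C = 7/6: the canonical form is 2F1(-6, 3/2; 1/2; -9/7). Verdict: terminating - upper parameter -6 makes this a finite sum (last index 6), evaluated exactly. Sum: 65011712/50421.

First insight: t_0 = 7/6 here, and the lower (2k)!/(4^k k!) block (C = 7/6, x = -9/7) is (1/2)_k.
Term ratio: r(k) = (-9/7) * (k-6) (k+3/2) / [(k+1/2) (k+1)] - poly over poly, x = (-9/7) from leading terms; C = 7/6 at k = 0.


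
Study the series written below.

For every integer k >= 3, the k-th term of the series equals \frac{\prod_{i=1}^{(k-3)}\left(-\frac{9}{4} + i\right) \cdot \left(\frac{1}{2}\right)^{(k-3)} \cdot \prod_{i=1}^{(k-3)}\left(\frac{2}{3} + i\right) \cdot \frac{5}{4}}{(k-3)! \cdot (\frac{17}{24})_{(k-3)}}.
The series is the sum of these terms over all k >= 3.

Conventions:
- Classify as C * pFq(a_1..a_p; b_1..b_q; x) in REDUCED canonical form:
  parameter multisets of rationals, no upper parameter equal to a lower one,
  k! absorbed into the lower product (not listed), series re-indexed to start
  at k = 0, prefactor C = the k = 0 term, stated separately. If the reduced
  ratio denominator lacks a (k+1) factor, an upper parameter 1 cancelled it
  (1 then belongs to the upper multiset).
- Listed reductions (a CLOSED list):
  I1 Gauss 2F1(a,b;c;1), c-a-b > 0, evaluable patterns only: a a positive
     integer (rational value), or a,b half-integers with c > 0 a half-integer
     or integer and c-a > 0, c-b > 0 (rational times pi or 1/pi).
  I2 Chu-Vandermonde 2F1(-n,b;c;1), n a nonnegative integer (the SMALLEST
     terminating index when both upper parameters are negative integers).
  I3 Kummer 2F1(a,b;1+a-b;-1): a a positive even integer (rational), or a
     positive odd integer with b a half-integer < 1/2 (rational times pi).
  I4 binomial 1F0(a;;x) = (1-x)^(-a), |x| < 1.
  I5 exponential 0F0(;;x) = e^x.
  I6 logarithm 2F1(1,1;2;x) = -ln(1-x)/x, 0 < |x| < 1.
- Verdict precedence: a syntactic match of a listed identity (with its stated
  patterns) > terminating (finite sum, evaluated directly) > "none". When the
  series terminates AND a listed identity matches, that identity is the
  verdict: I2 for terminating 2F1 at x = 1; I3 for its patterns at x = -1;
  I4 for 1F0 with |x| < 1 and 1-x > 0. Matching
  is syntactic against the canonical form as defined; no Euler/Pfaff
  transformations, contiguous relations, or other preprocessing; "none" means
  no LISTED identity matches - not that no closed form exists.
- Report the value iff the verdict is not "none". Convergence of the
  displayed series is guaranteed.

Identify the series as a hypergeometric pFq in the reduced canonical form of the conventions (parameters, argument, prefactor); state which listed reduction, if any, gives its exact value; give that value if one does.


Structural cue: from the first term \frac{5}{4}: the running product (prefactor 5/4) telescopes to a rising factorial.
Ratio: r(k) = \frac{1}{2} * (k-\frac{5}{4}) (k+\frac{5}{3}) / [(k+\frac{17}{24}) (k+1)] - rational in k, leading ratio \frac{1}{2}; with t_0 = \frac{5}{4}, classification follows.

Reduced: x = \frac{1}{2}, 2F1, upper = {-\frac{5}{4}, \frac{5}{3}}, lower = {\frac{17}{24}}, C = \frac{5}{4}. Verdict: none - this 2F1 at x = \frac{1}{2} matches no listed pattern, and upper {-\frac{5}{4}, \frac{5}{3}} holds no stopper.


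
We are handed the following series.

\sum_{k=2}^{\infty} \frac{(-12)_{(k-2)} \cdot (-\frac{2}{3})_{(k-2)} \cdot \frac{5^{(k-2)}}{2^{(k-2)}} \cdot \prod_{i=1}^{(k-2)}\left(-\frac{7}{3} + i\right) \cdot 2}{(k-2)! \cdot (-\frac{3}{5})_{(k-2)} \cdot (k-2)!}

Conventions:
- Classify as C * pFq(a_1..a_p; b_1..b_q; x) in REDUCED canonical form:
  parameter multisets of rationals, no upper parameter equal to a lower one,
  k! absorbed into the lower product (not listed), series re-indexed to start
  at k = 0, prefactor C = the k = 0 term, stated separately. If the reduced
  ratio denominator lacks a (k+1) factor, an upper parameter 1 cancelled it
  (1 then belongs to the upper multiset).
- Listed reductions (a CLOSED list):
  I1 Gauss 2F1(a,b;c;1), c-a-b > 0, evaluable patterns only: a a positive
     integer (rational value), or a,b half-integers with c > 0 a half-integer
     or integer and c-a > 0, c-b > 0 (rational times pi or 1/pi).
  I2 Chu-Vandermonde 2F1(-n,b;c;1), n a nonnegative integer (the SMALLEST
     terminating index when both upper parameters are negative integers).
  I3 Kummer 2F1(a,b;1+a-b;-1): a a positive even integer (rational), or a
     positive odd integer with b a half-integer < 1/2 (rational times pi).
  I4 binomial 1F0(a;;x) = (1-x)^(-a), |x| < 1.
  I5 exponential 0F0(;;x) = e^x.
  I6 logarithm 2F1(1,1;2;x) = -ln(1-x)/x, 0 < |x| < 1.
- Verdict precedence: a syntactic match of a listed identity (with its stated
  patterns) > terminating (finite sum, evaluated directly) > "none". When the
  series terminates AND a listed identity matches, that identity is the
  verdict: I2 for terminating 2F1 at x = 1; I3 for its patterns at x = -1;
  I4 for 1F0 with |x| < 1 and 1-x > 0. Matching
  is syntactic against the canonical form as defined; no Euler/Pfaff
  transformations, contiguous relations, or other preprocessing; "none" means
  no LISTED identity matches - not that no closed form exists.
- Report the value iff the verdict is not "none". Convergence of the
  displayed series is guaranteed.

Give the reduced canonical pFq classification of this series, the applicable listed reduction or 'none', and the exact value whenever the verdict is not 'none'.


The tell: from the first term 2: the denominator's factorial ratio (C = 2) is a lower Pochhammer.
Consecutive-term ratio: r(k) = \frac{5}{2} * (k-12) (k-\frac{4}{3}) (k-\frac{2}{3}) / [(k-\frac{3}{5}) (k+1) (k+1)] - rational in k. x = \frac{5}{2}; t_0 = 2; negate the roots.

This is 2 * 3F2(-12, -\frac{4}{3}, -\frac{2}{3}; -\frac{3}{5}, 1; \frac{5}{2}) in reduced canonical form. Verdict: terminating at k = 12: the factor (-12)_k kills every later term; summing the 13 survivors is exact. Value: \frac{7133576546358289981286236129}{42408255382864274908311552}.


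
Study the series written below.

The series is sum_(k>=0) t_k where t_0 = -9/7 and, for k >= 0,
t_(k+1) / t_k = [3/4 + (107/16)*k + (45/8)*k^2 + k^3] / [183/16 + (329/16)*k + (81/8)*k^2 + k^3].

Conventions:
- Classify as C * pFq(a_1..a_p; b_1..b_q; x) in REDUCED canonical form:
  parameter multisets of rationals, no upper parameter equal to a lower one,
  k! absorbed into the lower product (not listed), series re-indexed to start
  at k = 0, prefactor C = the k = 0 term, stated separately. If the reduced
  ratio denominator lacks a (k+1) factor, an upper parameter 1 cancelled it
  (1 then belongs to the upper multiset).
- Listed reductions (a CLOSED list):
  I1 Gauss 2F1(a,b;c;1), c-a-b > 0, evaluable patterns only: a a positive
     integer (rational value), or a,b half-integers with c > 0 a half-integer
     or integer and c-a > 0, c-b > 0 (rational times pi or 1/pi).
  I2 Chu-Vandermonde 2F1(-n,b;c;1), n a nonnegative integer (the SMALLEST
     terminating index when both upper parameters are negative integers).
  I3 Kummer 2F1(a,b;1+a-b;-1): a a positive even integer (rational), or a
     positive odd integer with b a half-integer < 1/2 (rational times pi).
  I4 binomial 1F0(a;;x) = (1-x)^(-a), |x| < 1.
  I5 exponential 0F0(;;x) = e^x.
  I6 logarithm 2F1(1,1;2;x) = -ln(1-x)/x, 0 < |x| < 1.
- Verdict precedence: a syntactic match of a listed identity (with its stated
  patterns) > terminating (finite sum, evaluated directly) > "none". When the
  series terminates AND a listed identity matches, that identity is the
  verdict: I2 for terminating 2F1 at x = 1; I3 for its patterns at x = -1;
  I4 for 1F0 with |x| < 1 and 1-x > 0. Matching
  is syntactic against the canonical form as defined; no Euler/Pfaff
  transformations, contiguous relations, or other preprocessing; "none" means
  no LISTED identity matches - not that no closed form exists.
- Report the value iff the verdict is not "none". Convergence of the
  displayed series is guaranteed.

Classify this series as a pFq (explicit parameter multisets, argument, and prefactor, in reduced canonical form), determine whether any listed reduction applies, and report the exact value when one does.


Classification (C = -9/7): 2F1 with upper {1/8, 4}, lower {61/8}, argument x = 1. Verdict (x = 1): the Gauss summation I1 applies (x = 1: the Gamma ratio telescopes since c-a-b = 7/2 > 0 and a = 4 in Z>0). Value: -2559105/1793792.

Key observation: t_0 being -9/7, roots of the ratio polynomials (C = -9/7) are the negated parameters.
Step ratio: r(k) = 1 * (k+1/8) (k+4) / [(k+61/8) (k+1)] ; factor over Q: parameters, x = 1, and C = -9/7.


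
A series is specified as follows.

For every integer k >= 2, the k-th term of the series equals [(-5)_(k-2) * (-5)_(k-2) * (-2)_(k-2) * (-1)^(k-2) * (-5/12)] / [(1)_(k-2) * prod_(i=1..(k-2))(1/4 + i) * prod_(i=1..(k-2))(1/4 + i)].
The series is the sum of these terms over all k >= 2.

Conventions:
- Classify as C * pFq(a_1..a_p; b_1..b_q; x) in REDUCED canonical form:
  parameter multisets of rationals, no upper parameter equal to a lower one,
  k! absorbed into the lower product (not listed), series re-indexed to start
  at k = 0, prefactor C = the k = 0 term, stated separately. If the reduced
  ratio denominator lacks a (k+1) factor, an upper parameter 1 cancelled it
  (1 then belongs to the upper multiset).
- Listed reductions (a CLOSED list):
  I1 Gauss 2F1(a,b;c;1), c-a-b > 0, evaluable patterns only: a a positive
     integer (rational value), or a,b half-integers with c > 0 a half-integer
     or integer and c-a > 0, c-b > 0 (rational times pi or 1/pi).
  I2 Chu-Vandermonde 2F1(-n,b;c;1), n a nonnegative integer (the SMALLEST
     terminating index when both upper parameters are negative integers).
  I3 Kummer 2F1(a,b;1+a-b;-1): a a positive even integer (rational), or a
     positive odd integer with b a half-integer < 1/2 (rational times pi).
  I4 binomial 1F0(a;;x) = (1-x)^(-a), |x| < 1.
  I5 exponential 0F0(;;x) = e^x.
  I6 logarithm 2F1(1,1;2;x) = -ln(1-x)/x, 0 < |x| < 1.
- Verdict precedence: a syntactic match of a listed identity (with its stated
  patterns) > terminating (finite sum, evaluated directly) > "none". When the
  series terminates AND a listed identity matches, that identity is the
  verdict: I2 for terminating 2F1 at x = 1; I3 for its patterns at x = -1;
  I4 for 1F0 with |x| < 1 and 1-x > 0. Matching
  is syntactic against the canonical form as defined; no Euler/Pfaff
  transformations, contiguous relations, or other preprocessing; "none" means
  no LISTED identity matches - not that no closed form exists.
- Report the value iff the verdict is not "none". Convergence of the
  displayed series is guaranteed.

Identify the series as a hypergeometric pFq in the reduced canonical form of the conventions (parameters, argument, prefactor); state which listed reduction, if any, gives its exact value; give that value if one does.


Reduced: x = -1, 3F2, upper = {-5, -5, -2}, lower = {5/4, 5/4}, C = -5/12. Verdict: terminating. (-2)_k vanishes past k = 2, leaving a 3-term sum, computed directly. Hence: -33845/972.

Key observation: with t_0 = -5/12, (1)_k (prefactor -5/12) is k! itself.
Consecutive-term ratio: r(k) = (-1) * (k-5) (k-5) (k-2) / [(k+5/4) (k+5/4) (k+1)] ; factor over Q: parameters, x = (-1), and C = -5/12.


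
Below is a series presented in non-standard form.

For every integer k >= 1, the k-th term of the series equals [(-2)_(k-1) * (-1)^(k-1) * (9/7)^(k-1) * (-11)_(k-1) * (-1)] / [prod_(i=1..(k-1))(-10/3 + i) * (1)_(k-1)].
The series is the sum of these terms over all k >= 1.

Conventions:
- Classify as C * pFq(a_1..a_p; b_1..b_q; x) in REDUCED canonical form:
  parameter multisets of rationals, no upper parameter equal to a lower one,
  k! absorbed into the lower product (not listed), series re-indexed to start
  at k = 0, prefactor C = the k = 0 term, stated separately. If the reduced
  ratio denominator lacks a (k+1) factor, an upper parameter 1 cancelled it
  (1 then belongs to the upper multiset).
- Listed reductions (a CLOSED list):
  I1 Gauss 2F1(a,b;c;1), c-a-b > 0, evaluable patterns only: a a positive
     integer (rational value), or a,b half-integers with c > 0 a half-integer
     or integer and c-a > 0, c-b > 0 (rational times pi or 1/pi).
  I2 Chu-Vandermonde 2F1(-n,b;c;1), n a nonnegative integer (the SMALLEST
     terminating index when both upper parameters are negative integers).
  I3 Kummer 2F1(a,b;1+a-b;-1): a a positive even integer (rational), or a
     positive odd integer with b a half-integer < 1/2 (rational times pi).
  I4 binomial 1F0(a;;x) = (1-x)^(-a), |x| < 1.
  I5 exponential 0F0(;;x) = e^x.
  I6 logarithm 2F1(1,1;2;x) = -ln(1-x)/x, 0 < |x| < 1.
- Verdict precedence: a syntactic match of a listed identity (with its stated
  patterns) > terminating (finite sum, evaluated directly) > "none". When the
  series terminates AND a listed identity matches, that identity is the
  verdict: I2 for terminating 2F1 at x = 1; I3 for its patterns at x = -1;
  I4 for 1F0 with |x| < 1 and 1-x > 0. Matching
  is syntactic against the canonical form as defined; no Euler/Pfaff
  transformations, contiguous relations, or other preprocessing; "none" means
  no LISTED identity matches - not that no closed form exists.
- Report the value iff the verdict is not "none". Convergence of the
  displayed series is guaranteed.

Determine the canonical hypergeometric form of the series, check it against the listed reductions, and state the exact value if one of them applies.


Reduced: x = -9/7, 2F1, upper = {-11, -2}, lower = {-7/3}, C = -1. Verdict: terminating (-2 upstairs). 3 nonzero terms in all; added directly. Exact value: -49097/686.

The tell: t_0 being -1, the lower running product (C = -1, x = -9/7) is a rising factorial.
Step ratio: r(k) = (-9/7) * (k-11) (k-2) / [(k-7/3) (k+1)] - rational in k. x = (-9/7); t_0 = -1; negate the roots.


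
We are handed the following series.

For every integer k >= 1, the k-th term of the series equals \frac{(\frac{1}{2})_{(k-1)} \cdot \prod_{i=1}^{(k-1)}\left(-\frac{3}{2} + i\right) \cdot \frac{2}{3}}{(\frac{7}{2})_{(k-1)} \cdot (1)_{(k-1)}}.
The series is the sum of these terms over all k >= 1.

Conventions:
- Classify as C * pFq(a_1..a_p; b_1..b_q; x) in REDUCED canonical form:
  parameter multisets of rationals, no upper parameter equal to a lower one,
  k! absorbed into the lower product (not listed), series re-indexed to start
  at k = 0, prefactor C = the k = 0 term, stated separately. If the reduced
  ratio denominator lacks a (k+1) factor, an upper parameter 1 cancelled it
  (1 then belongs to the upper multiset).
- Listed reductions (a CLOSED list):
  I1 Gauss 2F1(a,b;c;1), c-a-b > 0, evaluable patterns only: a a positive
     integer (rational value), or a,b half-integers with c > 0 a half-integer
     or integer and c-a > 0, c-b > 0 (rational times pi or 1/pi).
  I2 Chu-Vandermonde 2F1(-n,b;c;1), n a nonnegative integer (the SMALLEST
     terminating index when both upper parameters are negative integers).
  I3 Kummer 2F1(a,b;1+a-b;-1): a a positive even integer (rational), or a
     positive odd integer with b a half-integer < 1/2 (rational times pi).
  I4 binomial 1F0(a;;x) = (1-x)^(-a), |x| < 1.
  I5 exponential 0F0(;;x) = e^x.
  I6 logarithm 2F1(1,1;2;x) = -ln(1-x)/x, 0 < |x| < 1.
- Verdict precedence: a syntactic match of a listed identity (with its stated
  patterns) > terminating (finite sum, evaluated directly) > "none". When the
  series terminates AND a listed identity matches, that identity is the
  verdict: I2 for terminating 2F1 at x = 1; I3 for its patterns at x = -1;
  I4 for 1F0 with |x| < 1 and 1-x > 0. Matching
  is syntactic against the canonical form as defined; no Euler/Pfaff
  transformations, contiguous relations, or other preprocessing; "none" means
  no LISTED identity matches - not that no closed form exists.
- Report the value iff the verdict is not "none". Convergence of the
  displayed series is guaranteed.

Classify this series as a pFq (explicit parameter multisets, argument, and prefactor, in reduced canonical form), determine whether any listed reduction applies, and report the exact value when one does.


This is \frac{2}{3} * 2F1(-\frac{1}{2}, \frac{1}{2}; \frac{7}{2}; 1) in reduced canonical form. Verdict: the half-integer Gauss pattern (I1) fires (x = 1; upper {-\frac{1}{2}, \frac{1}{2}} half-integers, c = \frac{7}{2} in the evaluable pattern). Exact value: \frac{25}{128} \cdot \pi.

Key step: x = 1 and the running product (prefactor 2/3) telescopes to a rising factorial.
Step ratio: r(k) = 1 * (k-\frac{1}{2}) (k+\frac{1}{2}) / [(k+\frac{7}{2}) (k+1)] ; factor over Q: parameters, x = 1, and C = \frac{2}{3}.


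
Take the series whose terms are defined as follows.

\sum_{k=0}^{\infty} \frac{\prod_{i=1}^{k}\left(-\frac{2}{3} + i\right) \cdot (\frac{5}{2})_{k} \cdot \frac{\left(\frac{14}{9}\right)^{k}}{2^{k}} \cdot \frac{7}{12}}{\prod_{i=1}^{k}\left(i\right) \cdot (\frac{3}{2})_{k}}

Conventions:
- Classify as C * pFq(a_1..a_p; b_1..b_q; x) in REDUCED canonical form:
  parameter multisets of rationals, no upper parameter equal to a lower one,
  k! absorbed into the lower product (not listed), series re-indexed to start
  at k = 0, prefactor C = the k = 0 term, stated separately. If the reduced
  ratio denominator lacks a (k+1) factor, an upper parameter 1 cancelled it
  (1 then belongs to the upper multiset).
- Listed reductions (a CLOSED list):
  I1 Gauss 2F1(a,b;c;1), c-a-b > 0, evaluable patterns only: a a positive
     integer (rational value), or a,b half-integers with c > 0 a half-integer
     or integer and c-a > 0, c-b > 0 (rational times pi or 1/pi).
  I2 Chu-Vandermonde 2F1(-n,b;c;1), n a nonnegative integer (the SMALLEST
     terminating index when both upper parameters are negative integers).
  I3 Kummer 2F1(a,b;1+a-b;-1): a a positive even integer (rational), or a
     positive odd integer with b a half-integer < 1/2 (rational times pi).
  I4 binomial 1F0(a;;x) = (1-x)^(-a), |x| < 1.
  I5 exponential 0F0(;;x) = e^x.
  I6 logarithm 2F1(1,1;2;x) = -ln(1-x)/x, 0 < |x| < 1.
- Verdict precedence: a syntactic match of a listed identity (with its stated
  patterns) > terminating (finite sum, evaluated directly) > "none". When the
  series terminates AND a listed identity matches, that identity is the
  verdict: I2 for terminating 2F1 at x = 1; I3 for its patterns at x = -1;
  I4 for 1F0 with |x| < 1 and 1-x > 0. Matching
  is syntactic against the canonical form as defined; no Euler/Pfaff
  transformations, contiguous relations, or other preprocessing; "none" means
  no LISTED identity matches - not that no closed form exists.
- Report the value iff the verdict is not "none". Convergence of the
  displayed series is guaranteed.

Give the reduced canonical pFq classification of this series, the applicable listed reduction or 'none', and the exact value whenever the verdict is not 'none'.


Reduced: x = \frac{7}{9}, 2F1, upper = {\frac{1}{3}, \frac{5}{2}}, lower = {\frac{3}{2}}, C = \frac{7}{12}. Verdict: none - this 2F1 at x = \frac{7}{9} matches no listed pattern, and upper {\frac{1}{3}, \frac{5}{2}} holds no stopper.

Key step: x = \frac{7}{9} and the two k-th powers (C = 7/12, x = 7/9) combine into one argument.
Step ratio: r(k) = \frac{7}{9} * (k+\frac{1}{3}) (k+\frac{5}{2}) / [(k+\frac{3}{2}) (k+1)] - rational; roots negated = parameters, x = \frac{7}{9}, C = \frac{7}{12}.


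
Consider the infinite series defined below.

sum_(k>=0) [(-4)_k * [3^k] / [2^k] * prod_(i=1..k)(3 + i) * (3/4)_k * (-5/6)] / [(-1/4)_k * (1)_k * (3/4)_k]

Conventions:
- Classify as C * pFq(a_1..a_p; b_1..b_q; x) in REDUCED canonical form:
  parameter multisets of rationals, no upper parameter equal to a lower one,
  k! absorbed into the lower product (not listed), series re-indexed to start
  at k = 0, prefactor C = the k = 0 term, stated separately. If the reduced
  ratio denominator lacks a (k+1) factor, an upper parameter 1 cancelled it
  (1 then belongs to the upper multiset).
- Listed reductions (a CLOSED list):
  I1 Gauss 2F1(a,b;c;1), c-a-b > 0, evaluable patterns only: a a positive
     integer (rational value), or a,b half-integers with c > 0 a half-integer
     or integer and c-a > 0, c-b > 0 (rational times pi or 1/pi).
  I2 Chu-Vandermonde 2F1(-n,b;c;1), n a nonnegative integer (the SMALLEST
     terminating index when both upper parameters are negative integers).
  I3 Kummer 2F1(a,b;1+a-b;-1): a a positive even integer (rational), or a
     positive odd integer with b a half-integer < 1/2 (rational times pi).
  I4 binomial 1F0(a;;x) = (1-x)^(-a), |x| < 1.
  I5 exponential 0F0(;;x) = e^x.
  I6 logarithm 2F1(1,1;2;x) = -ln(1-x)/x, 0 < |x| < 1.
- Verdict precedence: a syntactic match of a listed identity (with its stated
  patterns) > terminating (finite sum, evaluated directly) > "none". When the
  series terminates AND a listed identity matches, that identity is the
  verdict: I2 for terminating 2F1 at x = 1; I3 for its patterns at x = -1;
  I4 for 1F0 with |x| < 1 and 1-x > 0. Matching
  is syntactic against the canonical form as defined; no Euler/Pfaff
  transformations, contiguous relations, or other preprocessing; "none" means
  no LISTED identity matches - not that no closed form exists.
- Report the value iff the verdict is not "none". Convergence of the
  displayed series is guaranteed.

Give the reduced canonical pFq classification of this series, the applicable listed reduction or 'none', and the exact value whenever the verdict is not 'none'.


The series (x = 3/2) is 2F1: upper {-4, 4}, lower {-1/4}, prefactor -5/6. Verdict: terminating - upper parameter -4 makes this a finite sum (last index 4), evaluated exactly. Its exact value is 430655/462.

First insight: t_0 = -5/6 here, and the parameter 3/4 appears in both the upper and lower lists and cancels.
Ratio: r(k) = (3/2) * (k-4) (k+4) / [(k-1/4) (k+1)] - rational in k, leading ratio (3/2); with t_0 = -5/6, classification follows.


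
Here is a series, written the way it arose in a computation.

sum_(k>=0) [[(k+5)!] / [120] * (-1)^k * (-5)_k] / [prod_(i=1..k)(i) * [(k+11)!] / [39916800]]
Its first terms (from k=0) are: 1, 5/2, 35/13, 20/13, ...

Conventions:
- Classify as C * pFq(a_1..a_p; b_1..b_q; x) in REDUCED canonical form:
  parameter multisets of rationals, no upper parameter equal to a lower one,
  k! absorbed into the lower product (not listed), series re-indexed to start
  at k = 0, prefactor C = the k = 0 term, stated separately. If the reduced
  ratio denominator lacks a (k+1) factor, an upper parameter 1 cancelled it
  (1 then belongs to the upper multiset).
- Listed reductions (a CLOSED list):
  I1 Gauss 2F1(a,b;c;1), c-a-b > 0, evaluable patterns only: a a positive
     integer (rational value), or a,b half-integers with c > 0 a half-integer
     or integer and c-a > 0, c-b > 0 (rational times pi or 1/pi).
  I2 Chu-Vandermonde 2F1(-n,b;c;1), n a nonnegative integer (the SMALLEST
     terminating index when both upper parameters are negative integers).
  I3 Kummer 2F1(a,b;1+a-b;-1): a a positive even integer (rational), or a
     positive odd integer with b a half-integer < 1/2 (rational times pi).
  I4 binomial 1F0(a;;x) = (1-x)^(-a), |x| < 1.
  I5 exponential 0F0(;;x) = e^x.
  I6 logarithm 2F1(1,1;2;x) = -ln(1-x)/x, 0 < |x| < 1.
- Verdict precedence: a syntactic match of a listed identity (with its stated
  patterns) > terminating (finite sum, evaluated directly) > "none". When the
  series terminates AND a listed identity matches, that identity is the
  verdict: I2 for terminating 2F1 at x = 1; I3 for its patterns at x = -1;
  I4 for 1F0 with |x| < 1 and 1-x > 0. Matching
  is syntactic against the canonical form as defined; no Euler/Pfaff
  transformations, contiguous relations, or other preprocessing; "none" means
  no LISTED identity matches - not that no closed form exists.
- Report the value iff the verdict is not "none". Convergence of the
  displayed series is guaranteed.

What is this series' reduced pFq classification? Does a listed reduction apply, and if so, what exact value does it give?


This is 1 * 2F1(-5, 6; 12; -1) in reduced canonical form. Verdict: this is Kummer's theorem (I3) (x = -1; c = 12 equals 1+a-b for upper {-5, 6}: listed pattern). Value: 33/4.

Structural cue: from the first term 1: the factorial ratio (prefactor 1) (k+a-1)!/(a-1)! is a rising factorial (a)_k.
Adjacent-term ratio: r(k) = (-1) * (k-5) (k+6) / [(k+12) (k+1)] - rational in k, leading ratio (-1); with t_0 = 1, classification follows.


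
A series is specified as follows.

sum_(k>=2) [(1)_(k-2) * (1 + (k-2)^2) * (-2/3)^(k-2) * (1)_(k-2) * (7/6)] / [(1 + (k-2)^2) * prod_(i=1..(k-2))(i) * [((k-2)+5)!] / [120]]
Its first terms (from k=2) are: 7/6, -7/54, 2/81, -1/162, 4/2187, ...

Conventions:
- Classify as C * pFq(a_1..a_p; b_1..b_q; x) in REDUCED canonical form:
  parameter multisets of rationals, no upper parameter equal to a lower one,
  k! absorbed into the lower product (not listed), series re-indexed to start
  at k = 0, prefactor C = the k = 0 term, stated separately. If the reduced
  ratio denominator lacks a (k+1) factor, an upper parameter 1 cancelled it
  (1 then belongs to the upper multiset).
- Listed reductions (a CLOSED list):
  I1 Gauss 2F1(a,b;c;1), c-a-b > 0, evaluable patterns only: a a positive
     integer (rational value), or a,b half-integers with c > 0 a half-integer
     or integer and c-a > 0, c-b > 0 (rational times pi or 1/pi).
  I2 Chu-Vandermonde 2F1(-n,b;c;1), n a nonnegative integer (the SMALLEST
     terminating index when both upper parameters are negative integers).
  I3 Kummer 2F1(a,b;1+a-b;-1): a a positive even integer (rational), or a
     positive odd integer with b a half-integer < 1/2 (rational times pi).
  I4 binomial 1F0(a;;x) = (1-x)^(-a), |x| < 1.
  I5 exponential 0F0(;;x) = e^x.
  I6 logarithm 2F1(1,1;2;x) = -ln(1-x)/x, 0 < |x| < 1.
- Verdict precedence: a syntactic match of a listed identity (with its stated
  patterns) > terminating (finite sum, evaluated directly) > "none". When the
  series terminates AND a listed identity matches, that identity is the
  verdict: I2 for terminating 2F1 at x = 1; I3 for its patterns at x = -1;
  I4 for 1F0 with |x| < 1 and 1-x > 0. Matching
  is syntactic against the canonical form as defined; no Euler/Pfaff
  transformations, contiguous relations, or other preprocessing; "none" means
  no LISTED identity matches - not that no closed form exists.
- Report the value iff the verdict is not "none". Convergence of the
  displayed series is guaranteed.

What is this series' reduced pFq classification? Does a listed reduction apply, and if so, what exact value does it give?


Canonical form: C = 7/6 times 2F1 with upper {1, 1}, lower {6}, x = -2/3. Verdict: none here - no I1-I6 shape fits x = -2/3 with lower {6}.

Key step: with t_0 = 7/6, the product of the first k integers (C = 7/6, x = -2/3) is k!.
Ratio: r(k) = (-2/3) * (k+1) (k+1) / [(k+6) (k+1)] - rational in k, leading ratio (-2/3); with t_0 = 7/6, classification follows.


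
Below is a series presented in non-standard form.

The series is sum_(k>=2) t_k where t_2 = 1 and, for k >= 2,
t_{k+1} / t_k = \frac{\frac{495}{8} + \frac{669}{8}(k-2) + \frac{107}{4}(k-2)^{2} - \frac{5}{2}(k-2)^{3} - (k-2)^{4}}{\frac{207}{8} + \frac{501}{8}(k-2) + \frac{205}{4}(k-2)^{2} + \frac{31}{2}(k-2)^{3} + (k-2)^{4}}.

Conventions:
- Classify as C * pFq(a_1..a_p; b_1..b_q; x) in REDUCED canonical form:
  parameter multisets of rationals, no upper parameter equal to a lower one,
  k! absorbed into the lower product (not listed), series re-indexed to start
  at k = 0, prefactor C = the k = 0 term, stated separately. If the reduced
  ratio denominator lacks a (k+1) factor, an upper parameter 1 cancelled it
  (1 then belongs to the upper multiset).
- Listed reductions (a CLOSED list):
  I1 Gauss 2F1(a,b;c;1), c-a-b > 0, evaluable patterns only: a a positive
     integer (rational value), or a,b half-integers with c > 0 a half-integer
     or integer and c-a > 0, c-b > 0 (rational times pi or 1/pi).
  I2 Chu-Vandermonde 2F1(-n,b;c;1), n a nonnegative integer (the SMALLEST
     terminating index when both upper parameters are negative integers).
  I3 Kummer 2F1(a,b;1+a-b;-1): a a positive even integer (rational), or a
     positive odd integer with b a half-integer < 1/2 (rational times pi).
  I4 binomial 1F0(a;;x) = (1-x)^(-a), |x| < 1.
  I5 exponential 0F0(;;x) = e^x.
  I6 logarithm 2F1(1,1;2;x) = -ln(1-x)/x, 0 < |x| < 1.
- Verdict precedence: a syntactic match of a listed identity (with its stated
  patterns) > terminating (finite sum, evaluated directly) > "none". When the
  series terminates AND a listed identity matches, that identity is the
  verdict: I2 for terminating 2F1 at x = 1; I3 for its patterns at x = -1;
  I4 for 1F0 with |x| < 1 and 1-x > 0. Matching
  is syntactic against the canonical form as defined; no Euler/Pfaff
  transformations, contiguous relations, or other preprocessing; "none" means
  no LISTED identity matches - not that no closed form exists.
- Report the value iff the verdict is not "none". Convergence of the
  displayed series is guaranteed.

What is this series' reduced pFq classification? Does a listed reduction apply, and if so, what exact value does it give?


Canonical form: C = 1 times 2F1 with upper {-\frac{11}{2}, 5}, lower {\frac{23}{2}}, x = -1. Verdict at x = -1: the Kummer evaluation I3 matches (x = -1; c = \frac{23}{2} equals 1+a-b for upper {-\frac{11}{2}, 5}: listed pattern). Value: \frac{43648605}{16777216} \cdot \pi.

First insight: from the first term 1: the parameter 3/2 appears in both the upper and lower lists and cancels (alongside the other common factor).
Term ratio: r(k) = -1 * (k-\frac{11}{2}) (k+5) / [(k+\frac{23}{2}) (k+1)] - rational; roots negated = parameters, x = -1, C = 1.


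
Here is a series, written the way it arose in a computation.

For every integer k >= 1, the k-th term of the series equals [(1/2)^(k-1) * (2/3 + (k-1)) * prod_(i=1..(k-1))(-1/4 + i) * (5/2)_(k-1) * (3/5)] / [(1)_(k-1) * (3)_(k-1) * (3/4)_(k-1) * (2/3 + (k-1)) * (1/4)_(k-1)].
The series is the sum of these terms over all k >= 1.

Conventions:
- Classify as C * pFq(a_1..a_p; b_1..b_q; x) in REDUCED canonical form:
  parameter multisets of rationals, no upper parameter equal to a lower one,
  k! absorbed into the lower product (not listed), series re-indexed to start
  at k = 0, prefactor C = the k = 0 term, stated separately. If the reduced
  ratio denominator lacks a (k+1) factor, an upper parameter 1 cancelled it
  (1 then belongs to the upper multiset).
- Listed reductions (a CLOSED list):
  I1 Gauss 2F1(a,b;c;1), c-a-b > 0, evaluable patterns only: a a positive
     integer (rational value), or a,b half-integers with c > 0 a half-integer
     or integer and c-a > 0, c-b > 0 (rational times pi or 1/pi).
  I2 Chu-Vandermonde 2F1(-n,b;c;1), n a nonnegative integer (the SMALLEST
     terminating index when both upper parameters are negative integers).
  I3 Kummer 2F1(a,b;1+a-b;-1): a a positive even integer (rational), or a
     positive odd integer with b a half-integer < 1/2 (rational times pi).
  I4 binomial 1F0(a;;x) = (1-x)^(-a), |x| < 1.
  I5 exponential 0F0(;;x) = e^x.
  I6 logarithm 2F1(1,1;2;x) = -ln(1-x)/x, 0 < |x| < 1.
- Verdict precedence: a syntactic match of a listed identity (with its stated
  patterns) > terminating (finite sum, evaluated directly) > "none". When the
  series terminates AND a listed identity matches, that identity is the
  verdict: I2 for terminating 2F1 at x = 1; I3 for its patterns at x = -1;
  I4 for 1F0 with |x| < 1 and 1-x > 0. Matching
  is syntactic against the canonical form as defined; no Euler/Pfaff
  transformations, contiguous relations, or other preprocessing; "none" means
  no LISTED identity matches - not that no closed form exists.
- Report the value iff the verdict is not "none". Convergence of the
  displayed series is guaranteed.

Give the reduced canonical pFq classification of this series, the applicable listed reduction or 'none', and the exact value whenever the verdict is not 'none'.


Key step: t_0 being 3/5, the running product (prefactor 3/5) telescopes to a rising factorial.
Step ratio: r(k) = (1/2) * (k+5/2) / [(k+1/4) (k+3) (k+1)] - poly over poly, x = (1/2) from leading terms; C = 3/5 at k = 0.

This is 3/5 * 1F2(5/2; 1/4, 3; 1/2) in reduced canonical form. Verdict: none - at argument 1/2 the multisets {5/2} ; {1/4, 3} match no listed identity.


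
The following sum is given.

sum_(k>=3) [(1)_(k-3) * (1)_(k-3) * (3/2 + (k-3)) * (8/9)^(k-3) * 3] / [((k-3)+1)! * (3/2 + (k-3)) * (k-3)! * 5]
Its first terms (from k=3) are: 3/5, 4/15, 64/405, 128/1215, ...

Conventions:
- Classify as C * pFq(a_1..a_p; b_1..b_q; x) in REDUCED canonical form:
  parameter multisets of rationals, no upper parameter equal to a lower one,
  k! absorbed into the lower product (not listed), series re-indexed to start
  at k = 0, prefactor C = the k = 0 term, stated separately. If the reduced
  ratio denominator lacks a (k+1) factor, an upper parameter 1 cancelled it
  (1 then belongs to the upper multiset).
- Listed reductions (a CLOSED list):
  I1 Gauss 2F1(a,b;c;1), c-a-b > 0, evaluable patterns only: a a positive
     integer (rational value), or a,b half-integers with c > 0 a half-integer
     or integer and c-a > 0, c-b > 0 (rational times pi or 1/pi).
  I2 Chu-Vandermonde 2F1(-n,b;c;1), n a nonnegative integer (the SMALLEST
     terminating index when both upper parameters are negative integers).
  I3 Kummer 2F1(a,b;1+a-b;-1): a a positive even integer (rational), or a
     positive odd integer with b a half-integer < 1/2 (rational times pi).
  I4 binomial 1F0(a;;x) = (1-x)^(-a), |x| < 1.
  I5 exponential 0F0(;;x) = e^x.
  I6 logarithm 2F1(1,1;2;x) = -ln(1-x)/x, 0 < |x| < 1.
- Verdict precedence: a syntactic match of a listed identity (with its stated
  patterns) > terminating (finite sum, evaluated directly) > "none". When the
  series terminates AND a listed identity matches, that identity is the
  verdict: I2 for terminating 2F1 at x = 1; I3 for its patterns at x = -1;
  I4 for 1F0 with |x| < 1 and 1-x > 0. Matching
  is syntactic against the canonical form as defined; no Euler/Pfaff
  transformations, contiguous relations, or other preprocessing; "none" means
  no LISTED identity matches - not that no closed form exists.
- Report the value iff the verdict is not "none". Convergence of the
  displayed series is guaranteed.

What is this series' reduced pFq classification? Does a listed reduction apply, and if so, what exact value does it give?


Prefactor 3/5, argument 8/9: 2F1 with upper {1, 1} over lower {2}. Verdict: the I6 logarithm reduction fires (the logarithm: parameters (1,1;2), x = 8/9). Sum: (-27/40) * ln(1/9).

First insight: x = (8/9) and the denominator's factorial ratio (C = 3/5, x = 8/9) is a lower Pochhammer.
Ratio: r(k) = (8/9) * (k+1) (k+1) / [(k+2) (k+1)] - rational; roots negated = parameters, x = (8/9), C = 3/5.


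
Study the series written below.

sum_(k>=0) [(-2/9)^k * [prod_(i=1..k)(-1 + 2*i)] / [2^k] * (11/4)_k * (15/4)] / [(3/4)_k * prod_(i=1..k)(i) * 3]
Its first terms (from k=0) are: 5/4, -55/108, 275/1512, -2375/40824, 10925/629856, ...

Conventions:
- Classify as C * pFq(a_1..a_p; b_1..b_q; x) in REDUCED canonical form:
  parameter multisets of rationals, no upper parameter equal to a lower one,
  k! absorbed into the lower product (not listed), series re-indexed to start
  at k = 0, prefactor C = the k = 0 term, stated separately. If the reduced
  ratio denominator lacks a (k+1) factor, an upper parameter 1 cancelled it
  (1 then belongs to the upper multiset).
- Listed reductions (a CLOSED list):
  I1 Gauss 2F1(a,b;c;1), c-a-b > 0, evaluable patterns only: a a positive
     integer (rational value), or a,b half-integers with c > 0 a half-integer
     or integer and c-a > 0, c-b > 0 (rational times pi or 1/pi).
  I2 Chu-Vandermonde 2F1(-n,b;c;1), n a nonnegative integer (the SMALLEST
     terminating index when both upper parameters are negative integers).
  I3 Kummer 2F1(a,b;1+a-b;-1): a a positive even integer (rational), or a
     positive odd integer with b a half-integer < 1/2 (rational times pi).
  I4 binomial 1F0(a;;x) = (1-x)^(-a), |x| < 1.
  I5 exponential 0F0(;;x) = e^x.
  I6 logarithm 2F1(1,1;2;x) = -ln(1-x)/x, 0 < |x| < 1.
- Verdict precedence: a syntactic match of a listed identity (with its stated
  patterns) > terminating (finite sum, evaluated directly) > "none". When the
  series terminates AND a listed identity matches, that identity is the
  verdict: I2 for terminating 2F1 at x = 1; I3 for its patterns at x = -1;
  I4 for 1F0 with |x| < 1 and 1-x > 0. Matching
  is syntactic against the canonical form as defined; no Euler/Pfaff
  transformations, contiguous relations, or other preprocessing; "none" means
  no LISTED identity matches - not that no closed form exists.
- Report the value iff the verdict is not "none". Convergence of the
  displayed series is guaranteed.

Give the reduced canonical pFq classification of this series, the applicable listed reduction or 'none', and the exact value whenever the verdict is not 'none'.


x = -2/9 here; the reduced form reads 2F1, upper {1/2, 11/4}, lower {3/4}, C = 5/4. Verdict: none. A 2F1 with upper {1/2, 11/4} fits none of I1-I6 at x = -2/9; the sum runs forever.

The tell: from the first term 5/4: the constant factors (prefactor 5/4) combine into one prefactor.
Ratio: r(k) = (-2/9) * (k+1/2) (k+11/4) / [(k+3/4) (k+1)] - rational; roots negated = parameters, x = (-2/9), C = 5/4.
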